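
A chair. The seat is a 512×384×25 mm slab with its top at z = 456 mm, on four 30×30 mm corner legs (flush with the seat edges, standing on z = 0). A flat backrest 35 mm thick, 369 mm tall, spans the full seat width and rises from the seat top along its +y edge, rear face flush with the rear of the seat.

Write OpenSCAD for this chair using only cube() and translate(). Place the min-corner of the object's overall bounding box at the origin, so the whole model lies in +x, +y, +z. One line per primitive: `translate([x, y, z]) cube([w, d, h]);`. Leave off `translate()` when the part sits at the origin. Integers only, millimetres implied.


translate([0, 0, 431]) cube([512, 384, 25]);
cube([30, 30, 431]);
translate([482, 0, 0]) cube([30, 30, 431]);
translate([0, 354, 0]) cube([30, 30, 431]);
translate([482, 354, 0]) cube([30, 30, 431]);
translate([0, 349, 456]) cube([512, 35, 369]);


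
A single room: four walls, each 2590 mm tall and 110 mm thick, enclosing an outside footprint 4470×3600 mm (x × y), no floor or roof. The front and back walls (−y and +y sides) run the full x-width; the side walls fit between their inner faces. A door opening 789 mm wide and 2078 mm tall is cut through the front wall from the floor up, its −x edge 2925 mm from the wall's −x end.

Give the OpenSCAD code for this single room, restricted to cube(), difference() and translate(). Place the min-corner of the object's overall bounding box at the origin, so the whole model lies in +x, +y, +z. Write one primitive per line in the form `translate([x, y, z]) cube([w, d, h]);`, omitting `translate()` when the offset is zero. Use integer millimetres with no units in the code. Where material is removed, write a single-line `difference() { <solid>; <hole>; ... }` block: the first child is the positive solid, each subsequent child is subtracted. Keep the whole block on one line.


difference() { cube([4470, 110, 2590]); translate([2925, 0, 0]) cube([789, 110, 2078]); }
translate([0, 3490, 0]) cube([4470, 110, 2590]);
translate([0, 110, 0]) cube([110, 3380, 2590]);
translate([4360, 110, 0]) cube([110, 3380, 2590]);


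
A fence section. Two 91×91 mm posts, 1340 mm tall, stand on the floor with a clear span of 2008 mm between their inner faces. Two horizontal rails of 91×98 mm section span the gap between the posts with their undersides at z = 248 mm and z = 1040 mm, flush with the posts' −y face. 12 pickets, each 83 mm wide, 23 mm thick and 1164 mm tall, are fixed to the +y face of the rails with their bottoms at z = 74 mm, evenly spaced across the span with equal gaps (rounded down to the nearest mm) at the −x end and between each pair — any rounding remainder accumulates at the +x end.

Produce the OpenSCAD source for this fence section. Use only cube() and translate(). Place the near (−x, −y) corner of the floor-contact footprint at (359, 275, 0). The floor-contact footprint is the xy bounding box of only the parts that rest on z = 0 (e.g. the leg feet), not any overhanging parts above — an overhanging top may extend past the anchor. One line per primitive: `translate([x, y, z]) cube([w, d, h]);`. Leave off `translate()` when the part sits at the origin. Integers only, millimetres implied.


translate([359, 275, 0]) cube([91, 91, 1340]);
translate([2458, 275, 0]) cube([91, 91, 1340]);
translate([450, 275, 248]) cube([2008, 91, 98]);
translate([450, 275, 1040]) cube([2008, 91, 98]);
translate([527, 366, 74]) cube([83, 23, 1164]);
translate([687, 366, 74]) cube([83, 23, 1164]);
translate([847, 366, 74]) cube([83, 23, 1164]);
translate([1007, 366, 74]) cube([83, 23, 1164]);
translate([1167, 366, 74]) cube([83, 23, 1164]);
translate([1327, 366, 74]) cube([83, 23, 1164]);
translate([1487, 366, 74]) cube([83, 23, 1164]);
translate([1647, 366, 74]) cube([83, 23, 1164]);
translate([1807, 366, 74]) cube([83, 23, 1164]);
translate([1967, 366, 74]) cube([83, 23, 1164]);
translate([2127, 366, 74]) cube([83, 23, 1164]);
translate([2287, 366, 74]) cube([83, 23, 1164]);


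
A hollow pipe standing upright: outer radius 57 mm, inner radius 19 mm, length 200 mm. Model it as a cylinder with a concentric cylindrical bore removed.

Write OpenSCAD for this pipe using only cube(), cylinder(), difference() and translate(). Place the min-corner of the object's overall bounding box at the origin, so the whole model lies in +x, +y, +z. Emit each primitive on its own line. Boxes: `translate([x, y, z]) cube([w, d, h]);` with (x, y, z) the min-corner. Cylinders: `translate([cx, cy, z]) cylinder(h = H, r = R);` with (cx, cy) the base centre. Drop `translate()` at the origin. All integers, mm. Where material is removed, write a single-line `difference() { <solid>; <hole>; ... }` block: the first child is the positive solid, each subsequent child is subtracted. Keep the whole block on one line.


difference() { translate([57, 57, 0]) cylinder(h = 200, r = 57); translate([57, 57, 0]) cylinder(h = 200, r = 19); }


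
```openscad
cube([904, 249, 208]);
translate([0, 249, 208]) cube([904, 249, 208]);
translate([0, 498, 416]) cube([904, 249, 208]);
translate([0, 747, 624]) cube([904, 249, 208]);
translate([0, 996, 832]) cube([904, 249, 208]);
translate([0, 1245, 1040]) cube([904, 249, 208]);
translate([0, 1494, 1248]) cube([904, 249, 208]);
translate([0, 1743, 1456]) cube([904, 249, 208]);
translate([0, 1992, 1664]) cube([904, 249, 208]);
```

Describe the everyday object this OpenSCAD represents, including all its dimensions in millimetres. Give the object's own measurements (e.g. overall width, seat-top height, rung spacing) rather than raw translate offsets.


A straight staircase of 9 solid steps. Each step is 904 mm wide (x), 249 mm deep (y, the going) and 208 mm tall (the rise). The first step rests on the floor; each subsequent step sits one going further in +y and one rise higher in +z, directly behind and above the previous step with no overlap.


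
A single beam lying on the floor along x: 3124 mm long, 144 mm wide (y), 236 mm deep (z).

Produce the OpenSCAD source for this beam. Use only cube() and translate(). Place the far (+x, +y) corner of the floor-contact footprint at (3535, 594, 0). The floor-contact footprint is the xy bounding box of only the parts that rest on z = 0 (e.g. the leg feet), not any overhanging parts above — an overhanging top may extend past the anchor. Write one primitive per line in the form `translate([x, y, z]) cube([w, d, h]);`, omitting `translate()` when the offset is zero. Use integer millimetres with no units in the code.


translate([411, 450, 0]) cube([3124, 144, 236]);


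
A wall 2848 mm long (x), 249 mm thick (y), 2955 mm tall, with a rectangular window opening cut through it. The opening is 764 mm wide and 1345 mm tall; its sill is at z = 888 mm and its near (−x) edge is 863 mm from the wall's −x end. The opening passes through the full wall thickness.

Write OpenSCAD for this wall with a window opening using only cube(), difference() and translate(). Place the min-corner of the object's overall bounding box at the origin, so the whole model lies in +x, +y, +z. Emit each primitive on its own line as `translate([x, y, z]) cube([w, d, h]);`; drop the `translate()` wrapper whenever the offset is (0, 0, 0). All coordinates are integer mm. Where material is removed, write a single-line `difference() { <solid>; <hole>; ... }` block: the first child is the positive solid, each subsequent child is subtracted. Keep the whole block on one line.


difference() { cube([2848, 249, 2955]); translate([863, 0, 888]) cube([764, 249, 1345]); }


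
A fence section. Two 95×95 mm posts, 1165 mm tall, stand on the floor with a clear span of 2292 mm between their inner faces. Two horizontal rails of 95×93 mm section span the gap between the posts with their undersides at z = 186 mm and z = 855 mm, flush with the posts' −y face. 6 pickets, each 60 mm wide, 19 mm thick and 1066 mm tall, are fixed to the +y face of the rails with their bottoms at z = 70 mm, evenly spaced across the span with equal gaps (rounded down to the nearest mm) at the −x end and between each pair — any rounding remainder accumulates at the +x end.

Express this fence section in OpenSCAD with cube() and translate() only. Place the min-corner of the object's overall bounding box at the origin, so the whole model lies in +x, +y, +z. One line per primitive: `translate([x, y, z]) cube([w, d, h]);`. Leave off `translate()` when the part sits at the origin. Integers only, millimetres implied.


cube([95, 95, 1165]);
translate([2387, 0, 0]) cube([95, 95, 1165]);
translate([95, 0, 186]) cube([2292, 95, 93]);
translate([95, 0, 855]) cube([2292, 95, 93]);
translate([371, 95, 70]) cube([60, 19, 1066]);
translate([707, 95, 70]) cube([60, 19, 1066]);
translate([1043, 95, 70]) cube([60, 19, 1066]);
translate([1379, 95, 70]) cube([60, 19, 1066]);
translate([1715, 95, 70]) cube([60, 19, 1066]);
translate([2051, 95, 70]) cube([60, 19, 1066]);


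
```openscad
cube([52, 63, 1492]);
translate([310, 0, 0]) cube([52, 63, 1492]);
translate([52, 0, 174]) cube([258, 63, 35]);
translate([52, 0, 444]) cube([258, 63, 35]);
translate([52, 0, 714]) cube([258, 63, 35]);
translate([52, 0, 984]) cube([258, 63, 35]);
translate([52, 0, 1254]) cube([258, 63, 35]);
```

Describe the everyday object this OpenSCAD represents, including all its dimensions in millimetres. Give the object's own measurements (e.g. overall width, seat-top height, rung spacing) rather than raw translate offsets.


A straight ladder. Two 52×63 mm vertical rails, 1492 mm tall, stand 362 mm apart (outside-to-outside) with their front faces coplanar on the −y side. 5 rungs, each 63 mm deep and 35 mm tall, span between the inner faces of the rails, front faces flush with the rails. The lowest rung's underside is at z = 174 mm and rungs are spaced 270 mm apart (underside to underside).


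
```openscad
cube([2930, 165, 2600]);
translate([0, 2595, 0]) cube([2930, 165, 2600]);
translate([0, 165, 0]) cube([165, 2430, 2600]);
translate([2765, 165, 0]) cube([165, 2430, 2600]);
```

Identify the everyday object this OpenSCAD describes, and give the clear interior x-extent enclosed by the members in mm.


A house (or room) frame. The interior width is 2600 mm.

Four 2600 mm walls enclosing a rectangle with no floor or roof — a room or house frame. Outside width is 2930 mm and wall thickness is 165 mm, so the interior width is 2930 − 2 × 165 = 2600 mm.


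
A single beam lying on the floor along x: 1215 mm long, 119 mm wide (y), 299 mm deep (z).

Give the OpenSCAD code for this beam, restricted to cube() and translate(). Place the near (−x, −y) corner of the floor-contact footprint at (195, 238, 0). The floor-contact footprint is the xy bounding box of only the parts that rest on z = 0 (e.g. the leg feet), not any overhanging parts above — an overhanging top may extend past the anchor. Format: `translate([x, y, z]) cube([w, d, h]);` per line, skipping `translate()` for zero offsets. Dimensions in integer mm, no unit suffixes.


translate([195, 238, 0]) cube([1215, 119, 299]);


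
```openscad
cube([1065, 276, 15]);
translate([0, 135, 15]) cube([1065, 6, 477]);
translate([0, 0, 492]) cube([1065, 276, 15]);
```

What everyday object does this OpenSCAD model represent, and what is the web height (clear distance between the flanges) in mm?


An I-beam. The web height is 477 mm.

Two wide flanges with a thin centred web — an I-beam. Overall 507 mm minus two 15 mm flanges gives a web of 507 − 2·15 = 477 mm.


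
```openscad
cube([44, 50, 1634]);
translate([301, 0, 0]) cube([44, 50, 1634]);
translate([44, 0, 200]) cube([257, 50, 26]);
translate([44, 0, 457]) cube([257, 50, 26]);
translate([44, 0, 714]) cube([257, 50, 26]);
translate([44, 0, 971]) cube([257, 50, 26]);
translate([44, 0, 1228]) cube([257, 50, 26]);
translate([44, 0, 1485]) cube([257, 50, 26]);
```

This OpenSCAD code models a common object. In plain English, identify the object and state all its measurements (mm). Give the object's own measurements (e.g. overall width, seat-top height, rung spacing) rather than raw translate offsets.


A straight ladder. Two 44×50 mm vertical rails, 1634 mm tall, stand 345 mm apart (outside-to-outside) with their front faces coplanar on the −y side. 6 rungs, each 50 mm deep and 26 mm tall, span between the inner faces of the rails, front faces flush with the rails. The lowest rung's underside is at z = 200 mm and rungs are spaced 257 mm apart (underside to underside).


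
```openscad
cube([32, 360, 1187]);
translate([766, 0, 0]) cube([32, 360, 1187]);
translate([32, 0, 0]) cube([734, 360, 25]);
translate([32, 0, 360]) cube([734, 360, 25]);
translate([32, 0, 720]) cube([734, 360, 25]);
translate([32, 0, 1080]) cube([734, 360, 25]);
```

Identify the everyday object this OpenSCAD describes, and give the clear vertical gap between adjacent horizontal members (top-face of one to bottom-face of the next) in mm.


A bookshelf. The clear shelf gap is 335 mm.

Two tall side panels with 4 horizontal boards between them — a bookshelf. The first two shelf undersides are at z = 0 and z = 360; with shelf thickness 25, the clear gap is 360 − 0 − 25 = 335 mm.


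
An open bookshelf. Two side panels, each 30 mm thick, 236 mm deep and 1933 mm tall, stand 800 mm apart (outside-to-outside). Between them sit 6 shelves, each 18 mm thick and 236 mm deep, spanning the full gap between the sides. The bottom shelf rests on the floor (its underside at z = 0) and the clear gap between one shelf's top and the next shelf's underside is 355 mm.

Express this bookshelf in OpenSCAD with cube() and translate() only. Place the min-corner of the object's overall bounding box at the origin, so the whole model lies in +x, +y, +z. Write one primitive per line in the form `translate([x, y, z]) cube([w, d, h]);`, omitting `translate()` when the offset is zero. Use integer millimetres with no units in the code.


cube([30, 236, 1933]);
translate([770, 0, 0]) cube([30, 236, 1933]);
translate([30, 0, 0]) cube([740, 236, 18]);
translate([30, 0, 373]) cube([740, 236, 18]);
translate([30, 0, 746]) cube([740, 236, 18]);
translate([30, 0, 1119]) cube([740, 236, 18]);
translate([30, 0, 1492]) cube([740, 236, 18]);
translate([30, 0, 1865]) cube([740, 236, 18]);


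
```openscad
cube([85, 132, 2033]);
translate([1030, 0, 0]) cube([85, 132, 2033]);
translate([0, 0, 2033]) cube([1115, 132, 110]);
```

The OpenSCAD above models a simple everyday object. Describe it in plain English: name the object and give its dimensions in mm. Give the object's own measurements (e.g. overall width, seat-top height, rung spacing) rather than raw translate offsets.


A door frame. The clear opening is 945 mm wide and 2033 mm high. Two 85 mm wide jambs, 132 mm deep, stand either side of the opening from the floor to the top of the opening. A 110 mm thick head sits across the top of both jambs, spanning the full outside width of the frame.


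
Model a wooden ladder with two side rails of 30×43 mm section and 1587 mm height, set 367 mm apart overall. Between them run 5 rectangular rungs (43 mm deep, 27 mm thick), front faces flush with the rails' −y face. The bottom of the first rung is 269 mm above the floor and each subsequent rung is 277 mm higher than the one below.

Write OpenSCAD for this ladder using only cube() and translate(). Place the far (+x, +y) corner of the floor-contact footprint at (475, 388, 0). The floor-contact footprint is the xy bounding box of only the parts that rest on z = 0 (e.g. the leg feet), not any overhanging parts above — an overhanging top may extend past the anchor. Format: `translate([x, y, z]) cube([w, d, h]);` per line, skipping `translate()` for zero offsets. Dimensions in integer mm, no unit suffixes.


translate([108, 345, 0]) cube([30, 43, 1587]);
translate([445, 345, 0]) cube([30, 43, 1587]);
translate([138, 345, 269]) cube([307, 43, 27]);
translate([138, 345, 546]) cube([307, 43, 27]);
translate([138, 345, 823]) cube([307, 43, 27]);
translate([138, 345, 1100]) cube([307, 43, 27]);
translate([138, 345, 1377]) cube([307, 43, 27]);


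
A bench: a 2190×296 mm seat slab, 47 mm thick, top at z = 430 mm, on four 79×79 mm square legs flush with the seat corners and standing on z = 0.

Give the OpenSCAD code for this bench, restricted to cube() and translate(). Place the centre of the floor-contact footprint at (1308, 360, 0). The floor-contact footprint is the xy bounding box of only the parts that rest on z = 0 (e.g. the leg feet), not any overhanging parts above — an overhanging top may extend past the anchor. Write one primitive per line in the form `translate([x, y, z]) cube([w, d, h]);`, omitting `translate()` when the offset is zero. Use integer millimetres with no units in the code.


translate([213, 212, 383]) cube([2190, 296, 47]);
translate([213, 212, 0]) cube([79, 79, 383]);
translate([213, 429, 0]) cube([79, 79, 383]);
translate([2324, 212, 0]) cube([79, 79, 383]);
translate([2324, 429, 0]) cube([79, 79, 383]);


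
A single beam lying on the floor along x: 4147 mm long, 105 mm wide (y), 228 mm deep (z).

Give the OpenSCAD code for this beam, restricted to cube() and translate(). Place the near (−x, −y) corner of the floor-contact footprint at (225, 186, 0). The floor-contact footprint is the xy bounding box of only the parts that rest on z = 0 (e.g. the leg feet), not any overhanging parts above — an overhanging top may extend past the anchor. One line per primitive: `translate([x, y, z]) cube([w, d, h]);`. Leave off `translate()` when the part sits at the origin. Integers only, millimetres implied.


translate([225, 186, 0]) cube([4147, 105, 228]);


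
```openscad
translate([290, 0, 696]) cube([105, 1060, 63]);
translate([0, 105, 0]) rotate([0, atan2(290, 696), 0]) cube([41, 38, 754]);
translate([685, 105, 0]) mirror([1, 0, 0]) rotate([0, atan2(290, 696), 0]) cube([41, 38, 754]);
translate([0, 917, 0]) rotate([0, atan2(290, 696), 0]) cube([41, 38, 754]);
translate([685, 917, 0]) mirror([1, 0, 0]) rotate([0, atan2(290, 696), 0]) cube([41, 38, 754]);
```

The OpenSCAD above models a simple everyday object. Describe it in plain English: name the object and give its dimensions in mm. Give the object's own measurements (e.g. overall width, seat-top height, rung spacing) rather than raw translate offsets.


A sawhorse. A 105×1060×63 mm beam (x, y, z) sits on two A-frame leg pairs. Each pair is two raked legs of 41×38 mm section (38 mm along y) splaying symmetrically in x. Each leg rises 696 mm vertically over 290 mm of horizontal reach and is 754 mm long along its own axis. Every leg's outer bottom edge rests on the floor and its outer top edge meets a bottom edge of the beam — the left legs (tilting toward +x) meet the beam's −x bottom edge, the right legs (their mirror images, tilting toward −x) meet its +x bottom edge — so the leg tops tuck under the beam, the beam's underside is 696 mm above the floor, and the feet are 685 mm apart outside-to-outside with the beam centred between them. The two leg pairs are set in 105 mm from either end of the beam.


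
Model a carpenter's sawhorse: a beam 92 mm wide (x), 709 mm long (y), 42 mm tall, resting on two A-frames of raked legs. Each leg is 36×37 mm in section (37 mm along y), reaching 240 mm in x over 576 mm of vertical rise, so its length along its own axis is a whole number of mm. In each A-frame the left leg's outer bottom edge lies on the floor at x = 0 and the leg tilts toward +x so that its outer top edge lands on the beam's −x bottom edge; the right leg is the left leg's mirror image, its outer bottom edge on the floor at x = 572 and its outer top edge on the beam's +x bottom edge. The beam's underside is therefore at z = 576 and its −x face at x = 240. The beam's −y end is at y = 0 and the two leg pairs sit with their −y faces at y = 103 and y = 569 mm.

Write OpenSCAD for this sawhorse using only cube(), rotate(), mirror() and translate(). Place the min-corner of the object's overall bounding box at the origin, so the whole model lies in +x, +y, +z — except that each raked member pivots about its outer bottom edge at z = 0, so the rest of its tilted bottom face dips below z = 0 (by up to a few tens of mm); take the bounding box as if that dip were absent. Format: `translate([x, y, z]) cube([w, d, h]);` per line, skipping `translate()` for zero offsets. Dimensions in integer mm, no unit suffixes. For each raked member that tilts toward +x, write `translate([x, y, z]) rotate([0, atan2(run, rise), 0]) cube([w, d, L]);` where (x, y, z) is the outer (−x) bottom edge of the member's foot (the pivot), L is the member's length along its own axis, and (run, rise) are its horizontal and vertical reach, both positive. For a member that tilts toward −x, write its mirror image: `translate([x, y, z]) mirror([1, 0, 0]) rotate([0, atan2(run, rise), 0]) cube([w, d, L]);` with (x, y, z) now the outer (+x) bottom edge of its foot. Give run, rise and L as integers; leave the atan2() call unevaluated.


// leg length = √(240² + 576²) = 624
// right-leg outer foot x = 2·240 + 92 = 572
// beam min-corner = (240, 0, 576)
translate([240, 0, 576]) cube([92, 709, 42]);
translate([0, 103, 0]) rotate([0, atan2(240, 576), 0]) cube([36, 37, 624]);
translate([572, 103, 0]) mirror([1, 0, 0]) rotate([0, atan2(240, 576), 0]) cube([36, 37, 624]);
translate([0, 569, 0]) rotate([0, atan2(240, 576), 0]) cube([36, 37, 624]);
translate([572, 569, 0]) mirror([1, 0, 0]) rotate([0, atan2(240, 576), 0]) cube([36, 37, 624]);


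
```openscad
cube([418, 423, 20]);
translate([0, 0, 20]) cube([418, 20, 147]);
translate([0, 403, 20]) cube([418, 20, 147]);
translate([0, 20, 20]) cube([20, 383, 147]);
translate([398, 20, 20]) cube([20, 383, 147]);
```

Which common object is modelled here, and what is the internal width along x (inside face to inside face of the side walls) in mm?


An open box. The internal width is 378 mm.

A 418×423 base slab with four walls standing on it — an open box. The base is 418 mm wide and the walls are 20 mm thick, so the internal width is 418 − 2 × 20 = 378 mm.


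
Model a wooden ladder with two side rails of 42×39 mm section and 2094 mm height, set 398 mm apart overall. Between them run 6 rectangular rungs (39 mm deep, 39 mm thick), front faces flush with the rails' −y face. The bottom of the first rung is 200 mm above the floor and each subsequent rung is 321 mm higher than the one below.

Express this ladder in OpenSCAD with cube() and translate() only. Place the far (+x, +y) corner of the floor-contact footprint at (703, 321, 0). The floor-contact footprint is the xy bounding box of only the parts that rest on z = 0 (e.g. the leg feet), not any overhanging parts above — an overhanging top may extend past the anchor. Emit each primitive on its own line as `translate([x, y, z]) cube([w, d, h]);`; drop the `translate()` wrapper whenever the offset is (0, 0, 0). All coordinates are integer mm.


// rung span = 398 - 2*42 = 314
// rung[k] z = 200 + k*321
translate([305, 282, 0]) cube([42, 39, 2094]);
translate([661, 282, 0]) cube([42, 39, 2094]);
translate([347, 282, 200]) cube([314, 39, 39]);
translate([347, 282, 521]) cube([314, 39, 39]);
translate([347, 282, 842]) cube([314, 39, 39]);
translate([347, 282, 1163]) cube([314, 39, 39]);
translate([347, 282, 1484]) cube([314, 39, 39]);
translate([347, 282, 1805]) cube([314, 39, 39]);


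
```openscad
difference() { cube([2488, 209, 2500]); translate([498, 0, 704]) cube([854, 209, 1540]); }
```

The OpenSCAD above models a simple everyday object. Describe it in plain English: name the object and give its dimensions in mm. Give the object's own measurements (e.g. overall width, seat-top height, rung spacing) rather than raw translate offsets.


A wall 2488 mm long (x), 209 mm thick (y), 2500 mm tall, with a rectangular window opening cut through it. The opening is 854 mm wide and 1540 mm tall; its sill is at z = 704 mm and its near (−x) edge is 498 mm from the wall's −x end. The opening passes through the full wall thickness.


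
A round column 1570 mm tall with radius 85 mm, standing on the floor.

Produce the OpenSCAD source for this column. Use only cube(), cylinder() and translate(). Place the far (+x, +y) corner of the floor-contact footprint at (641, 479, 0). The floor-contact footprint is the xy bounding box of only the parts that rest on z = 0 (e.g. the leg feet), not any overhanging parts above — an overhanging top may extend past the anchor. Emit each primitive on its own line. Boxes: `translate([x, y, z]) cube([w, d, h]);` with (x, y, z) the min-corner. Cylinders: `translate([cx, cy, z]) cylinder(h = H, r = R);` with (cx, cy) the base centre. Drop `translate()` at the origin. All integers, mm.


translate([556, 394, 0]) cylinder(h = 1570, r = 85);


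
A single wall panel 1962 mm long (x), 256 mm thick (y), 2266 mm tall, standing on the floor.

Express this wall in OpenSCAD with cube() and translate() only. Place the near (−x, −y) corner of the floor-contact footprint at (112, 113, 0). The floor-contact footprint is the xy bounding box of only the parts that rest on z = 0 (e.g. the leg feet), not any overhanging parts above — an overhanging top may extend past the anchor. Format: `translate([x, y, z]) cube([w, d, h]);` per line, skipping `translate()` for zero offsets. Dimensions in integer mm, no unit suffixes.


translate([112, 113, 0]) cube([1962, 256, 2266]);


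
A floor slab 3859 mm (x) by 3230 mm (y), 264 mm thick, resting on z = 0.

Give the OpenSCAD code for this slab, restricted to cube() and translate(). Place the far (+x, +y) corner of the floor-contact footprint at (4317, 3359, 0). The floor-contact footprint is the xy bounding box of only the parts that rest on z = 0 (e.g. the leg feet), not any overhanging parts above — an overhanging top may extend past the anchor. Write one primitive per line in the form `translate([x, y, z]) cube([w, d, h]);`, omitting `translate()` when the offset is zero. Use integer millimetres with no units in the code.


translate([458, 129, 0]) cube([3859, 3230, 264]);


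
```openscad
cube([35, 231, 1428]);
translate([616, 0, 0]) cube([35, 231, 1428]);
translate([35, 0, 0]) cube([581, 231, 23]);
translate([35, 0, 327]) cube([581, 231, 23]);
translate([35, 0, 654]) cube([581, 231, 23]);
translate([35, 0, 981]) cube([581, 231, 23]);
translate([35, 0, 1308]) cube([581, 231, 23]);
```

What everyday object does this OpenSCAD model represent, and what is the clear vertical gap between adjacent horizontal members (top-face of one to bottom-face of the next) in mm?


A bookshelf. The clear shelf gap is 304 mm.

Two tall side panels with 5 horizontal boards between them — a bookshelf. The first two shelf undersides are at z = 0 and z = 327; with shelf thickness 23, the clear gap is 327 − 0 − 23 = 304 mm.


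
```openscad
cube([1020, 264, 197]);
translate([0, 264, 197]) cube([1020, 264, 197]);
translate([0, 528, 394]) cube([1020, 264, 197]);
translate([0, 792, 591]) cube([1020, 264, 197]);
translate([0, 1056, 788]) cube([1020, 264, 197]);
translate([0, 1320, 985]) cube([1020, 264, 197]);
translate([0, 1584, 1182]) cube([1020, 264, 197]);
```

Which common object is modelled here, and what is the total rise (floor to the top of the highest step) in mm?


A staircase. The total rise is 1379 mm.

7 identical blocks, each offset up and back from the previous — a staircase. Each step is 197 mm tall and there are 7 of them, so the total rise is 7 × 197 = 1379 mm.


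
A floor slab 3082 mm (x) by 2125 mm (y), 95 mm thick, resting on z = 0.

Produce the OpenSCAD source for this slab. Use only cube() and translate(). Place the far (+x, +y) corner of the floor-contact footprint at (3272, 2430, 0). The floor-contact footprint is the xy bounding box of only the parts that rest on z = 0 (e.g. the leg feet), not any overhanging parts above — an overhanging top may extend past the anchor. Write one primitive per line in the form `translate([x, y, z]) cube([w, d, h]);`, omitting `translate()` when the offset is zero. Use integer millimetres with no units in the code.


translate([190, 305, 0]) cube([3082, 2125, 95]);


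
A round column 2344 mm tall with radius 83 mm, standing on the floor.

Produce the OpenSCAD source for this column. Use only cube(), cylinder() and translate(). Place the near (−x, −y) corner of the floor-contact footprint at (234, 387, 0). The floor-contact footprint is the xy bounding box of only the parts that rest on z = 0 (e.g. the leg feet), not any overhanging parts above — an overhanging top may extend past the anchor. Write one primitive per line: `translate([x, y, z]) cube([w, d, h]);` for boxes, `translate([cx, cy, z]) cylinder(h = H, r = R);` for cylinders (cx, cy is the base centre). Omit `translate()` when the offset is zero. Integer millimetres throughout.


translate([317, 470, 0]) cylinder(h = 2344, r = 83);


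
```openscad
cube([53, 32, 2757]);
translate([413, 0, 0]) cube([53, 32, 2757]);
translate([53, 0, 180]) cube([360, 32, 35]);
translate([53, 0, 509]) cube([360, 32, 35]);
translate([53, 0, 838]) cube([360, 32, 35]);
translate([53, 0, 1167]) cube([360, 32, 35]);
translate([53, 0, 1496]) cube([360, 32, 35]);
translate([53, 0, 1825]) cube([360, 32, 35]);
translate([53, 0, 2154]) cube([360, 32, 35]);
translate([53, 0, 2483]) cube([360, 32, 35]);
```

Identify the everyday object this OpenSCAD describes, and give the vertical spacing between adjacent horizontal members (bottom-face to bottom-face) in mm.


A ladder. The rung spacing is 329 mm.

Two tall 53×32 posts with 8 short bars between them — a ladder. Adjacent rungs sit at z = 180 and z = 509, so the spacing is 509 − 180 = 329 mm.


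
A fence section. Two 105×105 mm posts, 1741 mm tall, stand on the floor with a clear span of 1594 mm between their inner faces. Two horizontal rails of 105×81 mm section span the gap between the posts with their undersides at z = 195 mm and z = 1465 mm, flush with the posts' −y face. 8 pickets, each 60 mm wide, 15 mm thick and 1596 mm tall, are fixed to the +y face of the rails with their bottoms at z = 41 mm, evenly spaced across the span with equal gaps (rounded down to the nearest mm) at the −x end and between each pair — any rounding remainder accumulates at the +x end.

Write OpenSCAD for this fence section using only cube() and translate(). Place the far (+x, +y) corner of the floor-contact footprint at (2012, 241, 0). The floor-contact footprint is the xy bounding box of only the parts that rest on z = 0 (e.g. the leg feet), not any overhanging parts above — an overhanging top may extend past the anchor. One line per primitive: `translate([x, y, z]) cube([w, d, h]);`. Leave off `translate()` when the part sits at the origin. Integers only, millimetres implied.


translate([208, 136, 0]) cube([105, 105, 1741]);
translate([1907, 136, 0]) cube([105, 105, 1741]);
translate([313, 136, 195]) cube([1594, 105, 81]);
translate([313, 136, 1465]) cube([1594, 105, 81]);
translate([436, 241, 41]) cube([60, 15, 1596]);
translate([619, 241, 41]) cube([60, 15, 1596]);
translate([802, 241, 41]) cube([60, 15, 1596]);
translate([985, 241, 41]) cube([60, 15, 1596]);
translate([1168, 241, 41]) cube([60, 15, 1596]);
translate([1351, 241, 41]) cube([60, 15, 1596]);
translate([1534, 241, 41]) cube([60, 15, 1596]);
translate([1717, 241, 41]) cube([60, 15, 1596]);


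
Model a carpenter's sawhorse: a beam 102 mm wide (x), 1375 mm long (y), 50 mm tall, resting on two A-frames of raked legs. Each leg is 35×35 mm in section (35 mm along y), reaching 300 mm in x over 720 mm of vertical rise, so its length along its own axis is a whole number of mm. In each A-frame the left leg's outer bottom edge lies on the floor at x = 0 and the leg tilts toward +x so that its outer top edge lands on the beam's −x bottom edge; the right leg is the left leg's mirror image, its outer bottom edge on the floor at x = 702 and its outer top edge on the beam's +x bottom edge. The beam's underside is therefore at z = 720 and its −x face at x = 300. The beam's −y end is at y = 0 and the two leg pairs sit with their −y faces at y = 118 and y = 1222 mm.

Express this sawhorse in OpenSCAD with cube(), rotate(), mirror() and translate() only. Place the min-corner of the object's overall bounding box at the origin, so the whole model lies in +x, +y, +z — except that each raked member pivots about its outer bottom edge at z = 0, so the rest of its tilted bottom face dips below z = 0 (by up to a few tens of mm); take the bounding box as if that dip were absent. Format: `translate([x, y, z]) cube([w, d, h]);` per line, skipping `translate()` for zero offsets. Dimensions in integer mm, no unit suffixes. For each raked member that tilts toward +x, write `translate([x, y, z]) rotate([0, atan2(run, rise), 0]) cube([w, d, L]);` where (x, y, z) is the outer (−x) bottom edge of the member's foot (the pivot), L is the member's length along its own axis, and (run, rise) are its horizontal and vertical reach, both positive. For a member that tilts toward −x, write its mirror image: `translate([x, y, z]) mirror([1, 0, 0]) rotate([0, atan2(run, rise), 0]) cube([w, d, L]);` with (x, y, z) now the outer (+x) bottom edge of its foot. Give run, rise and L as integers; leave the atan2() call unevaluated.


translate([300, 0, 720]) cube([102, 1375, 50]);
translate([0, 118, 0]) rotate([0, atan2(300, 720), 0]) cube([35, 35, 780]);
translate([702, 118, 0]) mirror([1, 0, 0]) rotate([0, atan2(300, 720), 0]) cube([35, 35, 780]);
translate([0, 1222, 0]) rotate([0, atan2(300, 720), 0]) cube([35, 35, 780]);
translate([702, 1222, 0]) mirror([1, 0, 0]) rotate([0, atan2(300, 720), 0]) cube([35, 35, 780]);


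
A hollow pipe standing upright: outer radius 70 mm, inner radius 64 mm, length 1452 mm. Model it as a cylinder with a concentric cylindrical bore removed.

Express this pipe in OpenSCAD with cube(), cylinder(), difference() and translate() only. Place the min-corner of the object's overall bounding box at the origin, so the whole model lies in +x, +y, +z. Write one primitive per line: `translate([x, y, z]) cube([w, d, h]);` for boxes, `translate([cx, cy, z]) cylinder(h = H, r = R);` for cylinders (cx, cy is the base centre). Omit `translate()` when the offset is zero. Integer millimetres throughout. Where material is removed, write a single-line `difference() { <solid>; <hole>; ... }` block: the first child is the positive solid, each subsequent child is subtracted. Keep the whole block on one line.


difference() { translate([70, 70, 0]) cylinder(h = 1452, r = 70); translate([70, 70, 0]) cylinder(h = 1452, r = 64); }


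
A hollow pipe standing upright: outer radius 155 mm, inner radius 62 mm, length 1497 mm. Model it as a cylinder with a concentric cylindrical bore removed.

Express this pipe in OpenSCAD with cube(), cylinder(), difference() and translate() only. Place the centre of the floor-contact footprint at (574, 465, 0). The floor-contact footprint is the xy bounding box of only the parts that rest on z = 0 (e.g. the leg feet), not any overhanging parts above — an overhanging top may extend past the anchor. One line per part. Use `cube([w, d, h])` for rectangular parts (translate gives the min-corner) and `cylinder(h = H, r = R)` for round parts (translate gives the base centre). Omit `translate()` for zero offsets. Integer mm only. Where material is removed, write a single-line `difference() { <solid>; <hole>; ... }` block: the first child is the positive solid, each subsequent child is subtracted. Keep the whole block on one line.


difference() { translate([574, 465, 0]) cylinder(h = 1497, r = 155); translate([574, 465, 0]) cylinder(h = 1497, r = 62); }


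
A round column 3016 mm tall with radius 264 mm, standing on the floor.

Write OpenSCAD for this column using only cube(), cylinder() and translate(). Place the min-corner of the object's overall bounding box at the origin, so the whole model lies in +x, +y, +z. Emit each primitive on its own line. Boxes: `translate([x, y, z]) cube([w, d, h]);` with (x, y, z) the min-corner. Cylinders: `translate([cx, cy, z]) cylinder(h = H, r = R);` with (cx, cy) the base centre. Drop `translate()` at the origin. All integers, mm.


translate([264, 264, 0]) cylinder(h = 3016, r = 264);


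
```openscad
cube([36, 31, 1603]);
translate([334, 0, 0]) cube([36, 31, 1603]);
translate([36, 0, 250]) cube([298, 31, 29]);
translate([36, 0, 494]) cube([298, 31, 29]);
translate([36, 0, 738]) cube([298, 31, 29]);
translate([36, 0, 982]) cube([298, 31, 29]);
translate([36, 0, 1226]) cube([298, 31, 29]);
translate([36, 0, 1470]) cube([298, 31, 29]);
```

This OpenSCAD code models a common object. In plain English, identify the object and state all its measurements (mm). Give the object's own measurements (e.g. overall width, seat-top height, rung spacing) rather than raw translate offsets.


A straight ladder. Two 36×31 mm vertical rails, 1603 mm tall, stand 370 mm apart (outside-to-outside) with their front faces coplanar on the −y side. 6 rungs, each 31 mm deep and 29 mm tall, span between the inner faces of the rails, front faces flush with the rails. The lowest rung's underside is at z = 250 mm and rungs are spaced 244 mm apart (underside to underside).


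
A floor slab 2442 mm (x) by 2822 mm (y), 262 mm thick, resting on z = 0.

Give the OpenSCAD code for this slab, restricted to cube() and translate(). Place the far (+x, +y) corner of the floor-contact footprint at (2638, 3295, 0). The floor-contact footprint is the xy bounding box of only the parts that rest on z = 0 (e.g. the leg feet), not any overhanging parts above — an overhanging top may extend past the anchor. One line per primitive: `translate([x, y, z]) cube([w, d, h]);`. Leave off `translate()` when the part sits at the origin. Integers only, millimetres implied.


translate([196, 473, 0]) cube([2442, 2822, 262]);


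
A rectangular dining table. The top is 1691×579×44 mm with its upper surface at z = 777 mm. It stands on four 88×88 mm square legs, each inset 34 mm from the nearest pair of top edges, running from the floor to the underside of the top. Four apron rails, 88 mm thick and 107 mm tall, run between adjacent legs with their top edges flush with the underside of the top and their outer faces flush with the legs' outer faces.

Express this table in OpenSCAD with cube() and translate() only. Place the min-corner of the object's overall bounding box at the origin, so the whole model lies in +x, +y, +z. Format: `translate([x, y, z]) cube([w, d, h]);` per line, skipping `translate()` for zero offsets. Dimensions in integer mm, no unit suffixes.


translate([0, 0, 733]) cube([1691, 579, 44]);
translate([34, 34, 0]) cube([88, 88, 733]);
translate([1569, 34, 0]) cube([88, 88, 733]);
translate([34, 457, 0]) cube([88, 88, 733]);
translate([1569, 457, 0]) cube([88, 88, 733]);
translate([122, 34, 626]) cube([1447, 88, 107]);
translate([122, 457, 626]) cube([1447, 88, 107]);
translate([34, 122, 626]) cube([88, 335, 107]);
translate([1569, 122, 626]) cube([88, 335, 107]);


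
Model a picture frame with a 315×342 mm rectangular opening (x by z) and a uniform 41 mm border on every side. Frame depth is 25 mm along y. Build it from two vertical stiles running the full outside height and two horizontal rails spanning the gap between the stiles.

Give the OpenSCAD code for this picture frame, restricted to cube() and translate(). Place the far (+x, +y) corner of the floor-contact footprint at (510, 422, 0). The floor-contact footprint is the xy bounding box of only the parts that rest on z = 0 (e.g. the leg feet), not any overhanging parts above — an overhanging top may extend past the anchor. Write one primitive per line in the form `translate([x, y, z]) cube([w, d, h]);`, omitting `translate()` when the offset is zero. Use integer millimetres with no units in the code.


translate([113, 397, 0]) cube([41, 25, 424]);
translate([469, 397, 0]) cube([41, 25, 424]);
translate([154, 397, 0]) cube([315, 25, 41]);
translate([154, 397, 383]) cube([315, 25, 41]);


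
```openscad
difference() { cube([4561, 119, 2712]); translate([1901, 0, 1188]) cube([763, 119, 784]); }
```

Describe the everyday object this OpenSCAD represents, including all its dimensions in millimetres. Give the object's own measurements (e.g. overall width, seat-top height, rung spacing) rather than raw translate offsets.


A wall 4561 mm long (x), 119 mm thick (y), 2712 mm tall, with a rectangular window opening cut through it. The opening is 763 mm wide and 784 mm tall; its sill is at z = 1188 mm and its near (−x) edge is 1901 mm from the wall's −x end. The opening passes through the full wall thickness.
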